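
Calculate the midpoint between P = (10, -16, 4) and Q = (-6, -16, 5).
Midpoint = ((10-6)/2, (-16-16)/2, (4+5)/2) = (2, -16, 4.5)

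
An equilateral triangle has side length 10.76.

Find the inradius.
For an equilateral triangle, r = s/(2√3) where s is the side.
r = 10.76/(2√3) = 10.76/3.464102 = 3.106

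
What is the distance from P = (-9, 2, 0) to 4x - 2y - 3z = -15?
d = |4(-9) + (-2)(2) + (-3)(0) - (-15)| / √(4² + (-2)² + (-3)²) = 25/√29 = 4.642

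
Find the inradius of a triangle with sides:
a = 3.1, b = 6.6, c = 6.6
s = (a+b+c)/2 = (3.1+6.6+6.6)/2 = 8.15
Area = √(s(s-a)(s-b)(s-c)) = √(8.15·5.05·1.55·1.55) = 9.94389
r = Area/s = 9.94389/8.15 = 1.22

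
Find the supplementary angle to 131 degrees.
Supplementary angles sum to 180 degrees.
Other angle = 180 - 131
Other angle = 49 degrees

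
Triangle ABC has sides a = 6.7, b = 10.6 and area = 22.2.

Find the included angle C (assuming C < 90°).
Area = ½ab·sin(C)  →  sin(C) = 2·Area/(ab)
sin(C) = 2·22.2/(6.7·10.6) = 0.625176
C = arcsin(0.625176) = 38.7°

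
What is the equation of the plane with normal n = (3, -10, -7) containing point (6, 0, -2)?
d = n·P = (3)(6) + (-10)(0) + (-7)(-2) = 32
Plane: 3x - 10y - 7z = 32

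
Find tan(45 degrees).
tan(45 degrees) = 1
Decimal approximation: 1.0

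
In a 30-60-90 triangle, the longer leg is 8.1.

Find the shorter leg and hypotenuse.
In a 30-60-90 triangle, sides are in ratio 1 : √3 : 2.
Long leg = short leg·√3  →  short leg = 8.1/√3 = 4.677
Hypotenuse = 2·(short leg) = 2·8.1/√3 = 9.353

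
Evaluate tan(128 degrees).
tan(128 degrees) = -1.2799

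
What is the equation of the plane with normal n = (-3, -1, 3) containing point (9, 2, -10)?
d = n·P = (-3)(9) + (-1)(2) + (3)(-10) = -59
Plane: -3x - y + 3z = -59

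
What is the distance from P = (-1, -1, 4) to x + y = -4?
d = |1(-1) + 1(-1) + 0(4) - (-4)| / √(1² + 1² + 0²) = 2/√2 = 1.414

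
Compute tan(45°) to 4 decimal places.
tan(45 degrees) = 1
Decimal approximation: 1.0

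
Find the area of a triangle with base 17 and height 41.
Area = (1/2) * base * height
Area = (1/2) * 17 * 41
Area = 348.50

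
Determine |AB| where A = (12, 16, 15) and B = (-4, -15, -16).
d = √[(-16)² + (-31)² + (-31)²] = √2178 = 46.67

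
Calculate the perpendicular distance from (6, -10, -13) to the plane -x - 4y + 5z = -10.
d = |(-1)(6) + (-4)(-10) + 5(-13) - (-10)| / √((-1)² + (-4)² + 5²) = 21/√42 = 3.24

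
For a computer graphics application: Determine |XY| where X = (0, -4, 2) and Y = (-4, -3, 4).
d = √[(-4)² + (1)² + (2)²] = √21 = 4.583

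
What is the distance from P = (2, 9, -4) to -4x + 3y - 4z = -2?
d = |(-4)(2) + 3(9) + (-4)(-4) - (-2)| / √((-4)² + 3² + (-4)²) = 37/√41 = 5.778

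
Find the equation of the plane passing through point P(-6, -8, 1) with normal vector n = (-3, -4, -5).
d = n·P = (-3)(-6) + (-4)(-8) + (-5)(1) = 45
Plane: -3x - 4y - 5z = 45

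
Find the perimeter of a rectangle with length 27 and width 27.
Perimeter = 2 * (length + width)
Perimeter = 2 * (27 + 27)
Perimeter = 2 * 54
Perimeter = 108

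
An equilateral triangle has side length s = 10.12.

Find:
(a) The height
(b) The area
(a) Height h = s·√3/2 = 10.12·√3/2 = 8.764
(b) Area = (√3/4)·s² = (√3/4)·10.12² = (√3/4)·102.414 = 44.35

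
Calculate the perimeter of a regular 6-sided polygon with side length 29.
Perimeter = number of sides * side length
Perimeter = 6 * 29
Perimeter = 174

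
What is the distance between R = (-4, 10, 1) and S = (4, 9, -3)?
d = √[(8)² + (-1)² + (-4)²] = √81 = 9.0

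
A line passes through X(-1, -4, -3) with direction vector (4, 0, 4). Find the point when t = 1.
P(1) = (-1 + 4(1), -4 + 0(1), -3 + 4(1)) = (3, -4, 1)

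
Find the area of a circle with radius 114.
Area = pi * r²
Area = pi * 114²
Area = pi * 12996
Area = 40828.14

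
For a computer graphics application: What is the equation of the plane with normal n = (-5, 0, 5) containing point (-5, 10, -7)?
d = n·P = (-5)(-5) + (0)(10) + (5)(-7) = -10
Plane: -5x + 5z = -10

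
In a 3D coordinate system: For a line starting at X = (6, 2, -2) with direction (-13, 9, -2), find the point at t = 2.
P(2) = (6 + (-13)(2), 2 + 9(2), -2 + (-2)(2)) = (-20, 20, -6)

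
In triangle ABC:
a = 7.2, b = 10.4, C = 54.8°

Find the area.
Using A = ½ab·sin(C):
A = ½·7.2·10.4·sin(54.8°) = ½·74.88·0.817145 = 30.59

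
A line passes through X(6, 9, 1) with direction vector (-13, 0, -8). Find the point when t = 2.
P(2) = (6 + (-13)(2), 9 + 0(2), 1 + (-8)(2)) = (-20, 9, -15)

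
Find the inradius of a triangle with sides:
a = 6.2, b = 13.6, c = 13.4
s = (a+b+c)/2 = (6.2+13.6+13.4)/2 = 16.6
Area = √(s(s-a)(s-b)(s-c)) = √(16.6·10.4·3·3.2) = 40.7105
r = Area/s = 40.7105/16.6 = 2.452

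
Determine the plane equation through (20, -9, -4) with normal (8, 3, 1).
d = n·P = (8)(20) + (3)(-9) + (1)(-4) = 129
Plane: 8x + 3y + z = 129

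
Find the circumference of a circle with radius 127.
Circumference = 2 * pi * r
Circumference = 2 * pi * 127
Circumference = 797.96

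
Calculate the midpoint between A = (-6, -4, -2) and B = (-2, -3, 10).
Midpoint = ((-6-2)/2, (-4-3)/2, (-2+10)/2) = (-4, -3.5, 4)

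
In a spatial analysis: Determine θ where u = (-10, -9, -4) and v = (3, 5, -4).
u·v = -59, |u|² = 197, |v|² = 50
cos θ = -59/√9850 ≈ -0.5945
θ ≈ 126.5°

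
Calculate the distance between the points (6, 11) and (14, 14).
Using the distance formula: d = sqrt((x₂-x₁)² + (y₂-y₁)²)
dx = 14 - 6 = 8
dy = 14 - 11 = 3
d = sqrt(8² + 3²) = sqrt(64 + 9) = sqrt(73) = 8.54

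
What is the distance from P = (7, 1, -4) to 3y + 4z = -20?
d = |0(7) + 3(1) + 4(-4) - (-20)| / √(0² + 3² + 4²) = 7/√25 = 1.4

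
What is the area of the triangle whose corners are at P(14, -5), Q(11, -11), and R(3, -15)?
Using the coordinate formula: Area = (1/2)|x₁(y₂-y₃) + x₂(y₃-y₁) + x₃(y₁-y₂)|
Area = (1/2)|14((-11)-(-15)) + 11((-15)-(-5)) + 3((-5)-(-11))|
Area = (1/2)|14*4 + 11*(-10) + 3*6|
Area = (1/2)|56 + (-110) + 18|
Area = (1/2)*36 = 18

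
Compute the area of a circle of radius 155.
Area = pi * r²
Area = pi * 155²
Area = pi * 24025
Area = 75476.76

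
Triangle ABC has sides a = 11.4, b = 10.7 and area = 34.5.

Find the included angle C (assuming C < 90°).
Area = ½ab·sin(C)  →  sin(C) = 2·Area/(ab)
sin(C) = 2·34.5/(11.4·10.7) = 0.565667
C = arcsin(0.565667) = 34.45°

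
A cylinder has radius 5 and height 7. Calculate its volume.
Volume = pi * r² * h
Volume = pi * 5² * 7
Volume = pi * 25 * 7
Volume = pi * 175
Volume = 549.78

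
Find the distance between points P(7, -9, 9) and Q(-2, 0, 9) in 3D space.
d = √[(-9)² + (9)² + (0)²] = √162 = 12.73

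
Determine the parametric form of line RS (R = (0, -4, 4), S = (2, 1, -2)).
Direction vector d = S - R = (2, 5, -6)
x = 0 + 2t, y = -4 + 5t, z = 4 - 6t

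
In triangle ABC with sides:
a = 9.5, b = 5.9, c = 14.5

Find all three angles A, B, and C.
By the law of cosines:
cos(A) = (b² + c² - a²)/(2bc) = 0.904793  →  A = 25.2°
cos(B) = (a² + c² - b²)/(2ac) = 0.964392  →  B = 15.34°
cos(C) = (a² + b² - c²)/(2ab) = -0.759946  →  C = 139.5°
Check: A + B + C = 180.0° ✓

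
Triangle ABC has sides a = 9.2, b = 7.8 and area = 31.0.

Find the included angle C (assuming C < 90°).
Area = ½ab·sin(C)  →  sin(C) = 2·Area/(ab)
sin(C) = 2·31.0/(9.2·7.8) = 0.863991
C = arcsin(0.863991) = 59.77°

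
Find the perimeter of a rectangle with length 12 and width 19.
Perimeter = 2 * (length + width)
Perimeter = 2 * (12 + 19)
Perimeter = 2 * 31
Perimeter = 62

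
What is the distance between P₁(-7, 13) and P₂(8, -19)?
Using the distance formula: d = sqrt((x₂-x₁)² + (y₂-y₁)²)
dx = 8 - (-7) = 15
dy = (-19) - 13 = -32
d = sqrt(15² + (-32)²) = sqrt(225 + 1024) = sqrt(1249) = 35.34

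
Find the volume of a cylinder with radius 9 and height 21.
Volume = pi * r² * h
Volume = pi * 9² * 21
Volume = pi * 81 * 21
Volume = pi * 1701
Volume = 5343.85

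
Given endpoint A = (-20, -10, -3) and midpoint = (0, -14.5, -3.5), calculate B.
B = (2×0 - (-20), 2×(-14.5) - (-10), 2×(-3.5) - (-3)) = (20, -19, -4)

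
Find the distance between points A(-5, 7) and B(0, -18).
Using the distance formula: d = sqrt((x₂-x₁)² + (y₂-y₁)²)
dx = 0 - (-5) = 5
dy = (-18) - 7 = -25
d = sqrt(5² + (-25)²) = sqrt(25 + 625) = sqrt(650) = 25.50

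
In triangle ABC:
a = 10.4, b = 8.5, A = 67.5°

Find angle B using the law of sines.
sin(B)/b = sin(A)/a
sin(B) = b·sin(A)/a = 8.5·sin(67.5°)/10.4 = 0.755094
B = arcsin(0.755094) = 49.03°  (b ≤ a, so B ≤ A and the acute solution is unique)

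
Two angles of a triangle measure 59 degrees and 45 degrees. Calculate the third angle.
Sum of angles in a triangle = 180 degrees
Third angle = 180 - 59 - 45
Third angle = 76 degrees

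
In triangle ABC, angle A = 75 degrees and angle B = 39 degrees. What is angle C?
Sum of angles in a triangle = 180 degrees
Third angle = 180 - 75 - 39
Third angle = 66 degrees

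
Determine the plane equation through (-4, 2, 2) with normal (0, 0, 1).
d = n·P = (0)(-4) + (0)(2) + (1)(2) = 2
Plane: z = 2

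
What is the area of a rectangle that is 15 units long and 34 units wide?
Area = length * width
Area = 15 * 34
Area = 510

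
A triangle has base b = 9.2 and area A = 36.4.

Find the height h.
A = ½bh  →  h = 2A/b
h = 2·36.4/9.2 = 7.913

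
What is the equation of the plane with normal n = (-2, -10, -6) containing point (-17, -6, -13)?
d = n·P = (-2)(-17) + (-10)(-6) + (-6)(-13) = 172
Plane: -2x - 10y - 6z = 172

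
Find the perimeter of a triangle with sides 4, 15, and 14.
Perimeter = sum of all sides
Perimeter = 4 + 15 + 14
Perimeter = 33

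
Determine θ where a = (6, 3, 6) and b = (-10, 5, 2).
a·b = -33, |a|² = 81, |b|² = 129
cos θ = -33/√10449 ≈ -0.3228
θ ≈ 108.8°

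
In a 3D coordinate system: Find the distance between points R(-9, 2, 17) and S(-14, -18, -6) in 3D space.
d = √[(-5)² + (-20)² + (-23)²] = √954 = 30.89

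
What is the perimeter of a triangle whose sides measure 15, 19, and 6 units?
Perimeter = sum of all sides
Perimeter = 15 + 19 + 6
Perimeter = 40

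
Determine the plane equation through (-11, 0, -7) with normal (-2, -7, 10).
d = n·P = (-2)(-11) + (-7)(0) + (10)(-7) = -48
Plane: -2x - 7y + 10z = -48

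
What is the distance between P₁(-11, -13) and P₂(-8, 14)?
Using the distance formula: d = sqrt((x₂-x₁)² + (y₂-y₁)²)
dx = (-8) - (-11) = 3
dy = 14 - (-13) = 27
d = sqrt(3² + 27²) = sqrt(9 + 729) = sqrt(738) = 27.17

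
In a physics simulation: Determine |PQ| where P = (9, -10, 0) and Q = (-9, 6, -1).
d = √[(-18)² + (16)² + (-1)²] = √581 = 24.1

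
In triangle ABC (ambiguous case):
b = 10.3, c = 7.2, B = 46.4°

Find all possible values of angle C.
sin(C)/c = sin(B)/b  →  sin(C) = c·sin(B)/b = 7.2·sin(46.4°)/10.3 = 0.506217
C₁ = arcsin(0.506217) = 30.41°,  C₂ = 180° - C₁ = 149.59°
Check C₂: A = 180° - 46.4° - 149.59° = -15.99° ≤ 0, rejected
C = 30.41° (one solution)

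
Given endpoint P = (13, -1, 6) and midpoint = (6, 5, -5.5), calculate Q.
Q = (2×6 - 13, 2×5 - (-1), 2×(-5.5) - 6) = (-1, 11, -17)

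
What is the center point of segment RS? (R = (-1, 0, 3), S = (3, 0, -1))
Midpoint = ((-1+3)/2, (0+0)/2, (3-1)/2) = (1, 0, 1)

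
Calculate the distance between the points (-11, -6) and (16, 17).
Using the distance formula: d = sqrt((x₂-x₁)² + (y₂-y₁)²)
dx = 16 - (-11) = 27
dy = 17 - (-6) = 23
d = sqrt(27² + 23²) = sqrt(729 + 529) = sqrt(1258) = 35.47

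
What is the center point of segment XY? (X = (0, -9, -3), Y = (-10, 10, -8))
Midpoint = ((0-10)/2, (-9+10)/2, (-3-8)/2) = (-5, 0.5, -5.5)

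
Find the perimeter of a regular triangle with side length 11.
Perimeter = number of sides * side length
Perimeter = 3 * 11
Perimeter = 33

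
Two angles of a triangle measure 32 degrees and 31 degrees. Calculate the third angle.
Sum of angles in a triangle = 180 degrees
Third angle = 180 - 32 - 31
Third angle = 117 degrees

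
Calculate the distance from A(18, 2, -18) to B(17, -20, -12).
d = √[(-1)² + (-22)² + (6)²] = √521 = 22.83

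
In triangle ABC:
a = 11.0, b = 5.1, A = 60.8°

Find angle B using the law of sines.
sin(B)/b = sin(A)/a
sin(B) = b·sin(A)/a = 5.1·sin(60.8°)/11.0 = 0.404718
B = arcsin(0.404718) = 23.87°  (b ≤ a, so B ≤ A and the acute solution is unique)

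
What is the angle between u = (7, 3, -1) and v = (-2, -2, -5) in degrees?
u·v = -15, |u|² = 59, |v|² = 33
cos θ = -15/√1947 ≈ -0.3399
θ ≈ 109.9°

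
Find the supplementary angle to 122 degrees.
Supplementary angles sum to 180 degrees.
Other angle = 180 - 122
Other angle = 58 degrees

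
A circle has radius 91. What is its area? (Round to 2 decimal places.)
Area = pi * r²
Area = pi * 91²
Area = pi * 8281
Area = 26015.53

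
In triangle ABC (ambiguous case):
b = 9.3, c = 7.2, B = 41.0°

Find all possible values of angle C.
sin(C)/c = sin(B)/b  →  sin(C) = c·sin(B)/b = 7.2·sin(41.0°)/9.3 = 0.507917
C₁ = arcsin(0.507917) = 30.53°,  C₂ = 180° - C₁ = 149.47°
Check C₂: A = 180° - 41.0° - 149.47° = -10.47° ≤ 0, rejected
C = 30.53° (one solution)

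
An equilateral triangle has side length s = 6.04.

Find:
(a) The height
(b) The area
(a) Height h = s·√3/2 = 6.04·√3/2 = 5.231
(b) Area = (√3/4)·s² = (√3/4)·6.04² = (√3/4)·36.4816 = 15.8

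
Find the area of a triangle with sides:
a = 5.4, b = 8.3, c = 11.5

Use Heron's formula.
s = (a+b+c)/2 = (5.4+8.3+11.5)/2 = 12.6
A = √(s(s-a)(s-b)(s-c)) = √(12.6·7.2·4.3·1.1)
A = √429.106 = 20.71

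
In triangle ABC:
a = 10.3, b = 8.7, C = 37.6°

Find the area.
Using A = ½ab·sin(C):
A = ½·10.3·8.7·sin(37.6°) = ½·89.61·0.610145 = 27.34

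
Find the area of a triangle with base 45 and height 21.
Area = (1/2) * base * height
Area = (1/2) * 45 * 21
Area = 472.50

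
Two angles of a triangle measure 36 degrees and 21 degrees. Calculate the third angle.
Sum of angles in a triangle = 180 degrees
Third angle = 180 - 36 - 21
Third angle = 123 degrees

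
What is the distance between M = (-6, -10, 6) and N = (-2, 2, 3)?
d = √[(4)² + (12)² + (-3)²] = √169 = 13.0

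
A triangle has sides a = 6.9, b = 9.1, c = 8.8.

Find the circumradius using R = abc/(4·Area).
s = (a+b+c)/2 = 12.4
Area = √(s(s-a)(s-b)(s-c)) = √(12.4·5.5·3.3·3.6) = 28.4643
R = abc/(4·Area) = (6.9·9.1·8.8)/(4·28.4643) = 552.552/113.8572 = 4.853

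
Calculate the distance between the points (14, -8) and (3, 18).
Using the distance formula: d = sqrt((x₂-x₁)² + (y₂-y₁)²)
dx = 3 - 14 = -11
dy = 18 - (-8) = 26
d = sqrt((-11)² + 26²) = sqrt(121 + 676) = sqrt(797) = 28.23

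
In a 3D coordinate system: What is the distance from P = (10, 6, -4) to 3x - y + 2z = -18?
d = |3(10) + (-1)(6) + 2(-4) - (-18)| / √(3² + (-1)² + 2²) = 34/√14 = 9.087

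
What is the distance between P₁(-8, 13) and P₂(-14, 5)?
Using the distance formula: d = sqrt((x₂-x₁)² + (y₂-y₁)²)
dx = (-14) - (-8) = -6
dy = 5 - 13 = -8
d = sqrt((-6)² + (-8)²) = sqrt(36 + 64) = sqrt(100) = 10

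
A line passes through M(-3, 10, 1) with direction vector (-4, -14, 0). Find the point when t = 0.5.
P(0.5) = (-3 + (-4)(0.5), 10 + (-14)(0.5), 1 + 0(0.5)) = (-5, 3, 1)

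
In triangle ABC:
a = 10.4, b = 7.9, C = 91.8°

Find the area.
Using A = ½ab·sin(C):
A = ½·10.4·7.9·sin(91.8°) = ½·82.16·0.999507 = 41.06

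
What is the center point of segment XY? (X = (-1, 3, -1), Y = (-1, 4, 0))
Midpoint = ((-1-1)/2, (3+4)/2, (-1+0)/2) = (-1, 3.5, -0.5)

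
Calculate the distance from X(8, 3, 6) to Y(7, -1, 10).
d = √[(-1)² + (-4)² + (4)²] = √33 = 5.745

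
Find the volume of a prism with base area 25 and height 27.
Volume = base area * height
Volume = 25 * 27
Volume = 675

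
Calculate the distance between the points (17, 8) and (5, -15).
Using the distance formula: d = sqrt((x₂-x₁)² + (y₂-y₁)²)
dx = 5 - 17 = -12
dy = (-15) - 8 = -23
d = sqrt((-12)² + (-23)²) = sqrt(144 + 529) = sqrt(673) = 25.94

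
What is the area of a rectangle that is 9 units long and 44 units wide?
Area = length * width
Area = 9 * 44
Area = 396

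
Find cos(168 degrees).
cos(168 degrees) = -0.9781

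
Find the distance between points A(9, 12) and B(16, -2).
Using the distance formula: d = sqrt((x₂-x₁)² + (y₂-y₁)²)
dx = 16 - 9 = 7
dy = (-2) - 12 = -14
d = sqrt(7² + (-14)²) = sqrt(49 + 196) = sqrt(245) = 15.65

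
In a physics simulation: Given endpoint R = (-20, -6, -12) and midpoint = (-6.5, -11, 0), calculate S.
S = (2×(-6.5) - (-20), 2×(-11) - (-6), 2×0 - (-12)) = (7, -16, 12)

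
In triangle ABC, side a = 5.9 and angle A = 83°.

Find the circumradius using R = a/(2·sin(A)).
R = a/(2·sin(A)) = 5.9/(2·sin(83°))
R = 5.9/(2·0.992546) = 5.9/1.985092 = 2.972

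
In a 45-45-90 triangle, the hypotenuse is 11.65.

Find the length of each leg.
In a 45-45-90 triangle, hypotenuse = leg·√2  →  leg = hypotenuse/√2
leg = 11.65/√2 = 8.238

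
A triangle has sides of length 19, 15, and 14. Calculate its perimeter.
Perimeter = sum of all sides
Perimeter = 19 + 15 + 14
Perimeter = 48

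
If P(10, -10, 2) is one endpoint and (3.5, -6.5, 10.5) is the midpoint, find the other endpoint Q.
Q = (2×3.5 - 10, 2×(-6.5) - (-10), 2×10.5 - 2) = (-3, -3, 19)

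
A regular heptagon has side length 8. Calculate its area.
For a regular 7-gon with side length s = 8:
Apothem a = s / (2*tan(pi/7)) = 8 / (2*tan(pi/7)) ≈ 8.3061
Perimeter P = 7 * 8 = 56
Area = (1/2) * P * a = (1/2) * 56 * 8.3061 = 232.57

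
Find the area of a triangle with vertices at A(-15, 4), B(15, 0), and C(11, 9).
Using the coordinate formula: Area = (1/2)|x₁(y₂-y₃) + x₂(y₃-y₁) + x₃(y₁-y₂)|
Area = (1/2)|(-15)(0-9) + 15(9-4) + 11(4-0)|
Area = (1/2)|(-15)*(-9) + 15*5 + 11*4|
Area = (1/2)|135 + 75 + 44|
Area = (1/2)*254 = 127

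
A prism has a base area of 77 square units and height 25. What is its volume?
Volume = base area * height
Volume = 77 * 25
Volume = 1925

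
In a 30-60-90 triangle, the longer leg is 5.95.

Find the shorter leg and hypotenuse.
In a 30-60-90 triangle, sides are in ratio 1 : √3 : 2.
Long leg = short leg·√3  →  short leg = 5.95/√3 = 3.435
Hypotenuse = 2·(short leg) = 2·5.95/√3 = 6.87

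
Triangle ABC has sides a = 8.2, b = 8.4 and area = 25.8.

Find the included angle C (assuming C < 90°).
Area = ½ab·sin(C)  →  sin(C) = 2·Area/(ab)
sin(C) = 2·25.8/(8.2·8.4) = 0.749129
C = arcsin(0.749129) = 48.51°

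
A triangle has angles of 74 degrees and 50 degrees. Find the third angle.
Sum of angles in a triangle = 180 degrees
Third angle = 180 - 74 - 50
Third angle = 56 degrees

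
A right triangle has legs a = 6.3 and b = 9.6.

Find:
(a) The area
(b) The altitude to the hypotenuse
(a) Area = ½ab = ½·6.3·9.6 = 30.24
(b) Hypotenuse c = √(6.3² + 9.6²) = √131.85 = 11.4826
    Area = ½·c·h_c  →  h_c = 2·Area/c = 2·30.24/11.4826 = 5.267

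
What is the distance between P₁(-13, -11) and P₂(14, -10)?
Using the distance formula: d = sqrt((x₂-x₁)² + (y₂-y₁)²)
dx = 14 - (-13) = 27
dy = (-10) - (-11) = 1
d = sqrt(27² + 1²) = sqrt(729 + 1) = sqrt(730) = 27.02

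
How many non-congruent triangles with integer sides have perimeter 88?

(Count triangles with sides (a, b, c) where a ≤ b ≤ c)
With a ≤ b ≤ c and a + b + c = 88, the triangle inequality a + b > c gives c < 88/2, so c ≤ 43.
Iterate a from 1 to ⌊p/3⌋ = 29; for each a, b ranges from a to ⌊(p−a)/2⌋ with c = p − a − b, keeping only c ≥ b.
Triples: (2, 43, 43), (3, 42, 43), (4, 41, 43), …
Count = 161 triangles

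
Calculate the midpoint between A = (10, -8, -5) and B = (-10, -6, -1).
Midpoint = ((10-10)/2, (-8-6)/2, (-5-1)/2) = (0, -7, -3)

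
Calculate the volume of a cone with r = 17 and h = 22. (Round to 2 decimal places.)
Volume = (1/3) * pi * r² * h
Volume = (1/3) * pi * 17² * 22
Volume = (1/3) * pi * 289 * 22
Volume = (1/3) * pi * 6358
Volume = 6658.08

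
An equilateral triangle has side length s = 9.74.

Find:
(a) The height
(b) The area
(a) Height h = s·√3/2 = 9.74·√3/2 = 8.435
(b) Area = (√3/4)·s² = (√3/4)·9.74² = (√3/4)·94.8676 = 41.08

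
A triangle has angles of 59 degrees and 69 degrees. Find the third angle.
Sum of angles in a triangle = 180 degrees
Third angle = 180 - 59 - 69
Third angle = 52 degrees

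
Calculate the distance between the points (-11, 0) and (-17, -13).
Using the distance formula: d = sqrt((x₂-x₁)² + (y₂-y₁)²)
dx = (-17) - (-11) = -6
dy = (-13) - 0 = -13
d = sqrt((-6)² + (-13)²) = sqrt(36 + 169) = sqrt(205) = 14.32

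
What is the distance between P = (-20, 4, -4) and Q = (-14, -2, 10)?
d = √[(6)² + (-6)² + (14)²] = √268 = 16.37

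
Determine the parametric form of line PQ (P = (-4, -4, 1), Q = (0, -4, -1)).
Direction vector d = Q - P = (4, 0, -2)
x = -4 + 4t, y = -4, z = 1 - 2t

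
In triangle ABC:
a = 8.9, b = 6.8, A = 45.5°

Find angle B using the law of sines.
sin(B)/b = sin(A)/a
sin(B) = b·sin(A)/a = 6.8·sin(45.5°)/8.9 = 0.544955
B = arcsin(0.544955) = 33.02°  (b ≤ a, so B ≤ A and the acute solution is unique)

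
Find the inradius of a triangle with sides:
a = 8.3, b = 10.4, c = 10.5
s = (a+b+c)/2 = (8.3+10.4+10.5)/2 = 14.6
Area = √(s(s-a)(s-b)(s-c)) = √(14.6·6.3·4.2·4.1) = 39.7982
r = Area/s = 39.7982/14.6 = 2.726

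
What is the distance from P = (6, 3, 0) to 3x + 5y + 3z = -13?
d = |3(6) + 5(3) + 3(0) - (-13)| / √(3² + 5² + 3²) = 46/√43 = 7.015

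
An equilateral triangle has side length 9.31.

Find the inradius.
For an equilateral triangle, r = s/(2√3) where s is the side.
r = 9.31/(2√3) = 9.31/3.464102 = 2.688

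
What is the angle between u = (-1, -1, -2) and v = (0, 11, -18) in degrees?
u·v = 25, |u|² = 6, |v|² = 445
cos θ = 25/√2670 ≈ 0.4838
θ ≈ 61.06°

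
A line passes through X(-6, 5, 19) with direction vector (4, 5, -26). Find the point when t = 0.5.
P(0.5) = (-6 + 4(0.5), 5 + 5(0.5), 19 + (-26)(0.5)) = (-4, 7.5, 6)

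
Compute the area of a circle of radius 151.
Area = pi * r²
Area = pi * 151²
Area = pi * 22801
Area = 71631.45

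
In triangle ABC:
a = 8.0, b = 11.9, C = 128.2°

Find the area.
Using A = ½ab·sin(C):
A = ½·8.0·11.9·sin(128.2°) = ½·95.2·0.785857 = 37.41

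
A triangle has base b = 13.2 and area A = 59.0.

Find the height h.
A = ½bh  →  h = 2A/b
h = 2·59.0/13.2 = 8.939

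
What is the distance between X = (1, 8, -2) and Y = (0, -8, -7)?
d = √[(-1)² + (-16)² + (-5)²] = √282 = 16.79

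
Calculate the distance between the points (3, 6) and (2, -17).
Using the distance formula: d = sqrt((x₂-x₁)² + (y₂-y₁)²)
dx = 2 - 3 = -1
dy = (-17) - 6 = -23
d = sqrt((-1)² + (-23)²) = sqrt(1 + 529) = sqrt(530) = 23.02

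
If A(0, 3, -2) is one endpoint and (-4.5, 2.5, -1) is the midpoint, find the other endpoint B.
B = (2×(-4.5) - 0, 2×2.5 - 3, 2×(-1) - (-2)) = (-9, 2, 0)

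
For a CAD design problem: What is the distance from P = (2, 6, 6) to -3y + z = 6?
d = |0(2) + (-3)(6) + 1(6) - (6)| / √(0² + (-3)² + 1²) = 18/√10 = 5.692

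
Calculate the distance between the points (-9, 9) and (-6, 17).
Using the distance formula: d = sqrt((x₂-x₁)² + (y₂-y₁)²)
dx = (-6) - (-9) = 3
dy = 17 - 9 = 8
d = sqrt(3² + 8²) = sqrt(9 + 64) = sqrt(73) = 8.54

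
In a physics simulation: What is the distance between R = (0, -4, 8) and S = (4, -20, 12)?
d = √[(4)² + (-16)² + (4)²] = √288 = 16.97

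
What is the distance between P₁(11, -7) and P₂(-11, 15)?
Using the distance formula: d = sqrt((x₂-x₁)² + (y₂-y₁)²)
dx = (-11) - 11 = -22
dy = 15 - (-7) = 22
d = sqrt((-22)² + 22²) = sqrt(484 + 484) = sqrt(968) = 31.11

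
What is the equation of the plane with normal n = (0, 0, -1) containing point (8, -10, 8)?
d = n·P = (0)(8) + (0)(-10) + (-1)(8) = -8
Plane: -z = -8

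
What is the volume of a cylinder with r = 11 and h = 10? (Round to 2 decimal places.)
Volume = pi * r² * h
Volume = pi * 11² * 10
Volume = pi * 121 * 10
Volume = pi * 1210
Volume = 3801.33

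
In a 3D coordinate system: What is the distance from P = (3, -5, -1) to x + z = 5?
d = |1(3) + 0(-5) + 1(-1) - (5)| / √(1² + 0² + 1²) = 3/√2 = 2.121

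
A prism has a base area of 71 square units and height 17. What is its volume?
Volume = base area * height
Volume = 71 * 17
Volume = 1207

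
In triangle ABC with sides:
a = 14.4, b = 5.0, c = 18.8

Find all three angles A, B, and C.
By the law of cosines:
cos(A) = (b² + c² - a²)/(2bc) = 0.910000  →  A = 24.49°
cos(B) = (a² + c² - b²)/(2ac) = 0.989583  →  B = 8.277°
cos(C) = (a² + b² - c²)/(2ab) = -0.840833  →  C = 147.2°
Check: A + B + C = 180.0° ✓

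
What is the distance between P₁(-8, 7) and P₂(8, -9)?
Using the distance formula: d = sqrt((x₂-x₁)² + (y₂-y₁)²)
dx = 8 - (-8) = 16
dy = (-9) - 7 = -16
d = sqrt(16² + (-16)²) = sqrt(256 + 256) = sqrt(512) = 22.63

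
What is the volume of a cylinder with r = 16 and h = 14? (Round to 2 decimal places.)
Volume = pi * r² * h
Volume = pi * 16² * 14
Volume = pi * 256 * 14
Volume = pi * 3584
Volume = 11259.47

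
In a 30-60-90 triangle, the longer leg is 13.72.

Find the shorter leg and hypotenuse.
In a 30-60-90 triangle, sides are in ratio 1 : √3 : 2.
Long leg = short leg·√3  →  short leg = 13.72/√3 = 7.921
Hypotenuse = 2·(short leg) = 2·13.72/√3 = 15.84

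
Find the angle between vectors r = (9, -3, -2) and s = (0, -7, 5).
r·s = 11, |r|² = 94, |s|² = 74
cos θ = 11/√6956 ≈ 0.1319
θ ≈ 82.42°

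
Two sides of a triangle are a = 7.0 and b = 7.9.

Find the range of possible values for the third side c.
By the triangle inequality: |a - b| < c < a + b
|7.0 - 7.9| < c < 7.0 + 7.9
0.9 < c < 14.9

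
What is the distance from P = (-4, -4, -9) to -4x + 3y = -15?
d = |(-4)(-4) + 3(-4) + 0(-9) - (-15)| / √((-4)² + 3² + 0²) = 19/√25 = 3.8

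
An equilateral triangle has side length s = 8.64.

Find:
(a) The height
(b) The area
(a) Height h = s·√3/2 = 8.64·√3/2 = 7.482
(b) Area = (√3/4)·s² = (√3/4)·8.64² = (√3/4)·74.6496 = 32.32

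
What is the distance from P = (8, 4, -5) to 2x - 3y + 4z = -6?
d = |2(8) + (-3)(4) + 4(-5) - (-6)| / √(2² + (-3)² + 4²) = 10/√29 = 1.857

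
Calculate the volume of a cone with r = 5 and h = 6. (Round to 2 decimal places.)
Volume = (1/3) * pi * r² * h
Volume = (1/3) * pi * 5² * 6
Volume = (1/3) * pi * 25 * 6
Volume = (1/3) * pi * 150
Volume = 157.08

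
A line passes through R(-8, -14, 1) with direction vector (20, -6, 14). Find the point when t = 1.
P(1) = (-8 + 20(1), -14 + (-6)(1), 1 + 14(1)) = (12, -20, 15)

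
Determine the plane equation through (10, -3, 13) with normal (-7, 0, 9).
d = n·P = (-7)(10) + (0)(-3) + (9)(13) = 47
Plane: -7x + 9z = 47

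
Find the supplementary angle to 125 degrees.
Supplementary angles sum to 180 degrees.
Other angle = 180 - 125
Other angle = 55 degrees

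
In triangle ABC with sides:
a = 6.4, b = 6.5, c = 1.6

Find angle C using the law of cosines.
cos(C) = (a² + b² - c²)/(2ab)
cos(C) = (6.4² + 6.5² - 1.6²)/(2·6.4·6.5) = 80.65/83.2 = 0.969351
C = arccos(0.969351) = 14.22°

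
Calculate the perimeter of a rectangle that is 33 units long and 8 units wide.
Perimeter = 2 * (length + width)
Perimeter = 2 * (33 + 8)
Perimeter = 2 * 41
Perimeter = 82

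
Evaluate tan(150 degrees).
tan(150 degrees) = -0.5774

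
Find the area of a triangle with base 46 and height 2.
Area = (1/2) * base * height
Area = (1/2) * 46 * 2
Area = 46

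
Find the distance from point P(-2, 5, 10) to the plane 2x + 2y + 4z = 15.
d = |2(-2) + 2(5) + 4(10) - (15)| / √(2² + 2² + 4²) = 31/√24 = 6.328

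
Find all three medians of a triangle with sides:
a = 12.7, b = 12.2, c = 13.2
Using m_x = ½√(2y² + 2z² - x²):
m_a = ½√(2·12.2² + 2·13.2² - 12.7²) = ½√484.87 = 11.01
m_b = ½√(2·12.7² + 2·13.2² - 12.2²) = ½√522.22 = 11.43
m_c = ½√(2·12.7² + 2·12.2² - 13.2²) = ½√446.02 = 10.56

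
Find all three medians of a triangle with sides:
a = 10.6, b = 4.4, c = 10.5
Using m_x = ½√(2y² + 2z² - x²):
m_a = ½√(2·4.4² + 2·10.5² - 10.6²) = ½√146.86 = 6.059
m_b = ½√(2·10.6² + 2·10.5² - 4.4²) = ½√425.86 = 10.32
m_c = ½√(2·10.6² + 2·4.4² - 10.5²) = ½√153.19 = 6.188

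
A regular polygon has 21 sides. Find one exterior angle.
Exterior angle of a regular n-gon = 360/n
Exterior angle = 360/21
Exterior angle = 17.14 degrees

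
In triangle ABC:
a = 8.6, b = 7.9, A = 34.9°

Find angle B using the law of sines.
sin(B)/b = sin(A)/a
sin(B) = b·sin(A)/a = 7.9·sin(34.9°)/8.6 = 0.525576
B = arcsin(0.525576) = 31.71°  (b ≤ a, so B ≤ A and the acute solution is unique)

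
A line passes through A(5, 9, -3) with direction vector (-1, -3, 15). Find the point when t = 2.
P(2) = (5 + (-1)(2), 9 + (-3)(2), -3 + 15(2)) = (3, 3, 27)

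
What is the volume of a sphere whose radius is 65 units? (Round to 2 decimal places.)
Volume = (4/3) * pi * r³
Volume = (4/3) * pi * 65³
Volume = (4/3) * pi * 274625
Volume = 1150346.51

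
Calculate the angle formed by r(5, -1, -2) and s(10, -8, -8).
r·s = 74, |r|² = 30, |s|² = 228
cos θ = 74/√6840 ≈ 0.8948
θ ≈ 26.52°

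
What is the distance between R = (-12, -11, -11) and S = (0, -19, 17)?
d = √[(12)² + (-8)² + (28)²] = √992 = 31.5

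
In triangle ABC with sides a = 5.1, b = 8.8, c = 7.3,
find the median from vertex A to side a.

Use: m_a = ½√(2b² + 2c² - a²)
m_a = ½√(2·8.8² + 2·7.3² - 5.1²)
m_a = ½√(154.88 + 106.58 - 26.01) = ½√235.45 = 7.672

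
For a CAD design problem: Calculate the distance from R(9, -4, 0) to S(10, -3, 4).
d = √[(1)² + (1)² + (4)²] = √18 = 4.243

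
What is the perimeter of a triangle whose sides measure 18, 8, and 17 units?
Perimeter = sum of all sides
Perimeter = 18 + 8 + 17
Perimeter = 43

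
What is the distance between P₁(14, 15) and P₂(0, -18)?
Using the distance formula: d = sqrt((x₂-x₁)² + (y₂-y₁)²)
dx = 0 - 14 = -14
dy = (-18) - 15 = -33
d = sqrt((-14)² + (-33)²) = sqrt(196 + 1089) = sqrt(1285) = 35.85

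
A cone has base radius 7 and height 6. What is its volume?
Volume = (1/3) * pi * r² * h
Volume = (1/3) * pi * 7² * 6
Volume = (1/3) * pi * 49 * 6
Volume = (1/3) * pi * 294
Volume = 307.88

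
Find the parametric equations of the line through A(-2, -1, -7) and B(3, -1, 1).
Direction vector d = B - A = (5, 0, 8)
x = -2 + 5t, y = -1, z = -7 + 8t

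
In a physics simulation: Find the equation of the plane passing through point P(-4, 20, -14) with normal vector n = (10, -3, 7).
d = n·P = (10)(-4) + (-3)(20) + (7)(-14) = -198
Plane: 10x - 3y + 7z = -198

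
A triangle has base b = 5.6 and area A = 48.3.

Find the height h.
A = ½bh  →  h = 2A/b
h = 2·48.3/5.6 = 17.25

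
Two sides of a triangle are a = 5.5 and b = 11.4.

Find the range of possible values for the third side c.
By the triangle inequality: |a - b| < c < a + b
|5.5 - 11.4| < c < 5.5 + 11.4
5.9 < c < 16.9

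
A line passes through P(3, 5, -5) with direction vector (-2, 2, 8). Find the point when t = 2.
P(2) = (3 + (-2)(2), 5 + 2(2), -5 + 8(2)) = (-1, 9, 11)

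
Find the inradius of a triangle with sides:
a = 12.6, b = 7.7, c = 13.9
s = (a+b+c)/2 = (12.6+7.7+13.9)/2 = 17.1
Area = √(s(s-a)(s-b)(s-c)) = √(17.1·4.5·9.4·3.2) = 48.1109
r = Area/s = 48.1109/17.1 = 2.814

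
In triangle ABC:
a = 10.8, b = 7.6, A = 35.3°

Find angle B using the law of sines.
sin(B)/b = sin(A)/a
sin(B) = b·sin(A)/a = 7.6·sin(35.3°)/10.8 = 0.406641
B = arcsin(0.406641) = 23.99°  (b ≤ a, so B ≤ A and the acute solution is unique)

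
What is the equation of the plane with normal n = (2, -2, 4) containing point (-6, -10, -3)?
d = n·P = (2)(-6) + (-2)(-10) + (4)(-3) = -4
Plane: 2x - 2y + 4z = -4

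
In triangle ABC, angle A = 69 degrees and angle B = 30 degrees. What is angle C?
Sum of angles in a triangle = 180 degrees
Third angle = 180 - 69 - 30
Third angle = 81 degrees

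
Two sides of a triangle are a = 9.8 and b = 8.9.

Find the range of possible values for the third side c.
By the triangle inequality: |a - b| < c < a + b
|9.8 - 8.9| < c < 9.8 + 8.9
0.9 < c < 18.7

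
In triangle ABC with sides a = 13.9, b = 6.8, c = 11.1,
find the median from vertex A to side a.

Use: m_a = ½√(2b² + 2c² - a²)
m_a = ½√(2·6.8² + 2·11.1² - 13.9²)
m_a = ½√(92.48 + 246.42 - 193.21) = ½√145.69 = 6.035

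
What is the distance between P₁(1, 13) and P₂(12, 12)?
Using the distance formula: d = sqrt((x₂-x₁)² + (y₂-y₁)²)
dx = 12 - 1 = 11
dy = 12 - 13 = -1
d = sqrt(11² + (-1)²) = sqrt(121 + 1) = sqrt(122) = 11.05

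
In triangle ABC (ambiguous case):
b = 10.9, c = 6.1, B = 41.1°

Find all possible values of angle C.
sin(C)/c = sin(B)/b  →  sin(C) = c·sin(B)/b = 6.1·sin(41.1°)/10.9 = 0.367889
C₁ = arcsin(0.367889) = 21.59°,  C₂ = 180° - C₁ = 158.41°
Check C₂: A = 180° - 41.1° - 158.41° = -19.51° ≤ 0, rejected
C = 21.59° (one solution)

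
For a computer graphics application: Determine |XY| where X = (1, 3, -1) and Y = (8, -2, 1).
d = √[(7)² + (-5)² + (2)²] = √78 = 8.832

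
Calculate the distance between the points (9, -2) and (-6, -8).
Using the distance formula: d = sqrt((x₂-x₁)² + (y₂-y₁)²)
dx = (-6) - 9 = -15
dy = (-8) - (-2) = -6
d = sqrt((-15)² + (-6)²) = sqrt(225 + 36) = sqrt(261) = 16.16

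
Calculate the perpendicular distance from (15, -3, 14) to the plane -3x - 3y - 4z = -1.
d = |(-3)(15) + (-3)(-3) + (-4)(14) - (-1)| / √((-3)² + (-3)² + (-4)²) = 91/√34 = 15.61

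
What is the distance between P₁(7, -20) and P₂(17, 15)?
Using the distance formula: d = sqrt((x₂-x₁)² + (y₂-y₁)²)
dx = 17 - 7 = 10
dy = 15 - (-20) = 35
d = sqrt(10² + 35²) = sqrt(100 + 1225) = sqrt(1325) = 36.40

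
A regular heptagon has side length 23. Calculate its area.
For a regular 7-gon with side length s = 23:
Apothem a = s / (2*tan(pi/7)) = 23 / (2*tan(pi/7)) ≈ 23.88
Perimeter P = 7 * 23 = 161
Area = (1/2) * P * a = (1/2) * 161 * 23.88 = 1922.34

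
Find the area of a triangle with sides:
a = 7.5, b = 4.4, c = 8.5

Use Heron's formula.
s = (a+b+c)/2 = (7.5+4.4+8.5)/2 = 10.2
A = √(s(s-a)(s-b)(s-c)) = √(10.2·2.7·5.8·1.7)
A = √271.544 = 16.48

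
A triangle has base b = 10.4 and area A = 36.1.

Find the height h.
A = ½bh  →  h = 2A/b
h = 2·36.1/10.4 = 6.942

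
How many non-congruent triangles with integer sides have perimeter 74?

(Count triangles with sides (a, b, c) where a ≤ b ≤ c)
With a ≤ b ≤ c and a + b + c = 74, the triangle inequality a + b > c gives c < 74/2, so c ≤ 36.
Iterate a from 1 to ⌊p/3⌋ = 24; for each a, b ranges from a to ⌊(p−a)/2⌋ with c = p − a − b, keeping only c ≥ b.
Triples: (2, 36, 36), (3, 35, 36), (4, 34, 36), …
Count = 114 triangles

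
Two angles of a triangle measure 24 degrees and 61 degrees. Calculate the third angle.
Sum of angles in a triangle = 180 degrees
Third angle = 180 - 24 - 61
Third angle = 95 degrees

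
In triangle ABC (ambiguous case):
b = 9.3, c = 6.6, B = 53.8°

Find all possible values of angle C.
sin(C)/c = sin(B)/b  →  sin(C) = c·sin(B)/b = 6.6·sin(53.8°)/9.3 = 0.572682
C₁ = arcsin(0.572682) = 34.94°,  C₂ = 180° - C₁ = 145.06°
Check C₂: A = 180° - 53.8° - 145.06° = -18.86° ≤ 0, rejected
C = 34.94° (one solution)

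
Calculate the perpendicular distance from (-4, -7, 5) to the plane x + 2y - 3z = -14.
d = |1(-4) + 2(-7) + (-3)(5) - (-14)| / √(1² + 2² + (-3)²) = 19/√14 = 5.078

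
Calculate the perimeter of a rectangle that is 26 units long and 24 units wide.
Perimeter = 2 * (length + width)
Perimeter = 2 * (26 + 24)
Perimeter = 2 * 50
Perimeter = 100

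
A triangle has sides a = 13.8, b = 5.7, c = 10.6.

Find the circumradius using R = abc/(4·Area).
s = (a+b+c)/2 = 15.05
Area = √(s(s-a)(s-b)(s-c)) = √(15.05·1.25·9.35·4.45) = 27.9775
R = abc/(4·Area) = (13.8·5.7·10.6)/(4·27.9775) = 833.796/111.91 = 7.451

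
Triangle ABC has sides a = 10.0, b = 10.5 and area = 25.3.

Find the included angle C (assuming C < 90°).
Area = ½ab·sin(C)  →  sin(C) = 2·Area/(ab)
sin(C) = 2·25.3/(10.0·10.5) = 0.481905
C = arcsin(0.481905) = 28.81°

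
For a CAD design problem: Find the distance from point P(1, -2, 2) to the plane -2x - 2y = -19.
d = |(-2)(1) + (-2)(-2) + 0(2) - (-19)| / √((-2)² + (-2)² + 0²) = 21/√8 = 7.425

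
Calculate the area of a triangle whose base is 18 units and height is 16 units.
Area = (1/2) * base * height
Area = (1/2) * 18 * 16
Area = 144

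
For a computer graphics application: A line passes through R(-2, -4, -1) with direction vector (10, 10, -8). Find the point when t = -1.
P(-1) = (-2 + 10(-1), -4 + 10(-1), -1 + (-8)(-1)) = (-12, -14, 7)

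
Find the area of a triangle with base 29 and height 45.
Area = (1/2) * base * height
Area = (1/2) * 29 * 45
Area = 652.50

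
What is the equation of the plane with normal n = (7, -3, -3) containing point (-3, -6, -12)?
d = n·P = (7)(-3) + (-3)(-6) + (-3)(-12) = 33
Plane: 7x - 3y - 3z = 33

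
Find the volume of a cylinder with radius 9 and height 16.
Volume = pi * r² * h
Volume = pi * 9² * 16
Volume = pi * 81 * 16
Volume = pi * 1296
Volume = 4071.50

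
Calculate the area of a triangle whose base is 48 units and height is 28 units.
Area = (1/2) * base * height
Area = (1/2) * 48 * 28
Area = 672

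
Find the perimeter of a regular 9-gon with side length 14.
Perimeter = number of sides * side length
Perimeter = 9 * 14
Perimeter = 126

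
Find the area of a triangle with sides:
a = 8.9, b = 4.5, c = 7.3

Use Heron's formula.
s = (a+b+c)/2 = (8.9+4.5+7.3)/2 = 10.35
A = √(s(s-a)(s-b)(s-c)) = √(10.35·1.45·5.85·3.05)
A = √267.771 = 16.36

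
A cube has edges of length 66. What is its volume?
Volume = s³
Volume = 66³
Volume = 287496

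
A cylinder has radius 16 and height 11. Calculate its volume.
Volume = pi * r² * h
Volume = pi * 16² * 11
Volume = pi * 256 * 11
Volume = pi * 2816
Volume = 8846.72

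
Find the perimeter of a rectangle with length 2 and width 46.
Perimeter = 2 * (length + width)
Perimeter = 2 * (2 + 46)
Perimeter = 2 * 48
Perimeter = 96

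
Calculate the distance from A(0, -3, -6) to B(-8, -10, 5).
d = √[(-8)² + (-7)² + (11)²] = √234 = 15.3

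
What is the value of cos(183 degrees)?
cos(183 degrees) = -0.9986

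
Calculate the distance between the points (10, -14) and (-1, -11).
Using the distance formula: d = sqrt((x₂-x₁)² + (y₂-y₁)²)
dx = (-1) - 10 = -11
dy = (-11) - (-14) = 3
d = sqrt((-11)² + 3²) = sqrt(121 + 9) = sqrt(130) = 11.40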